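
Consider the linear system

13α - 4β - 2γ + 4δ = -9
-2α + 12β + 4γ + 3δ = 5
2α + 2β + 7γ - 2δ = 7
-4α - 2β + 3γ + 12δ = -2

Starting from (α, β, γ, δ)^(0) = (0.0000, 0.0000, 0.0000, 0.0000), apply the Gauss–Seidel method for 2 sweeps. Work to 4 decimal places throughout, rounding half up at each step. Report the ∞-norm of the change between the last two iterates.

0.4561

Iteration 1:
  α = (-9 - (-4)·0.0000 - (-2)·0.0000 - (4)·0.0000) / (13) = -0.6923
  β = (5 - (-2)·-0.6923 - (4)·0.0000 - (3)·0.0000) / (12) = 0.3013
  γ = (7 - (2)·-0.6923 - (2)·0.3013 - (-2)·0.0000) / (7) = 1.1117
  δ = (-2 - (-4)·-0.6923 - (-2)·0.3013 - (3)·1.1117) / (12) = -0.6251
Iteration 2:
  α = (-9 - (-4)·0.3013 - (-2)·1.1117 - (4)·-0.6251) / (13) = -0.2362
  β = (5 - (-2)·-0.2362 - (4)·1.1117 - (3)·-0.6251) / (12) = 0.1630
  γ = (7 - (2)·-0.2362 - (2)·0.1630 - (-2)·-0.6251) / (7) = 0.8423
  δ = (-2 - (-4)·-0.2362 - (-2)·0.1630 - (3)·0.8423) / (12) = -0.4288
Change: (0.4561, -0.1383, -0.2694, 0.1963) → max |·| = 0.4561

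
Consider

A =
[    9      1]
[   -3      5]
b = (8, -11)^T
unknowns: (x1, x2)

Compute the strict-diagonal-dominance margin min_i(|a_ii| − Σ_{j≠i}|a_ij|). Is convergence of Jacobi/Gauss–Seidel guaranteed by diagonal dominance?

2

row 1: |9| − (1) = 8
row 2: |5| − (3) = 2
minimum over rows = 2 → strictly diagonally dominant (convergence guaranteed)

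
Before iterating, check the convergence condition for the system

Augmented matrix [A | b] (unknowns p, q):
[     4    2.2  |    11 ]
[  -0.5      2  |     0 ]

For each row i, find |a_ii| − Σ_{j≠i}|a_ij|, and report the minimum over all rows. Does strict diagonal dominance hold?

1.5

row 1: |4| − (2.2) = 1.8
row 2: |2| − (0.5) = 1.5
minimum over rows = 1.5 → strictly diagonally dominant (convergence guaranteed)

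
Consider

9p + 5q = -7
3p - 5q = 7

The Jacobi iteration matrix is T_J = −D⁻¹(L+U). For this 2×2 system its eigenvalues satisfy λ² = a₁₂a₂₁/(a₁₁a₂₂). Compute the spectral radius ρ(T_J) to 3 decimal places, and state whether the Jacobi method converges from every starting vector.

a₁₂a₂₁/(a₁₁a₂₂) = (5)·(3) / ((9)·(-5)) = -0.333333
ρ = √|-0.333333| = √0.333333 = 0.577
ρ < 1, so Jacobi converges

0.577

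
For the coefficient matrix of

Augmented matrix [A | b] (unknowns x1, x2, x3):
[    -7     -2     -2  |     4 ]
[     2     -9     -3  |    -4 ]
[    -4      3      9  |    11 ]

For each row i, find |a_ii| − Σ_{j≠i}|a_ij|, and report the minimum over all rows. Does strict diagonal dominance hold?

row 1: |-7| − (2+2) = 3
row 2: |-9| − (2+3) = 4
row 3: |9| − (4+3) = 2
minimum over rows = 2 → strictly diagonally dominant (convergence guaranteed)

2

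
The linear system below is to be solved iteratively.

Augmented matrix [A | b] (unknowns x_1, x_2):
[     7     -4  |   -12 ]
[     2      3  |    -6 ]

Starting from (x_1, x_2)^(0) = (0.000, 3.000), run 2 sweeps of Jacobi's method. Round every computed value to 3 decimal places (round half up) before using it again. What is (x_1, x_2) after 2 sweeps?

Iteration 1:
  x_1 = (-12 - (-4)·3.000) / (7) = 0.000
  x_2 = (-6 - (2)·0.000) / (3) = -2.000
Iteration 2:
  x_1 = (-12 - (-4)·-2.000) / (7) = -2.857
  x_2 = (-6 - (2)·0.000) / (3) = -2.000

(-2.857, -2.000)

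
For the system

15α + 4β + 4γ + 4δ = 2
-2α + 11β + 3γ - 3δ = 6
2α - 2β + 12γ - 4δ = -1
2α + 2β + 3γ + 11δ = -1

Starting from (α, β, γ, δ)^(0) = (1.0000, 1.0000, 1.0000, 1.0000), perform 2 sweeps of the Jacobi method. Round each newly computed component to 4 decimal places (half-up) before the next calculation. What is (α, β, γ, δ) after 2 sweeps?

(0.0667, 0.1577, -0.0934, -0.1701)

Iteration 1:
  α = (2 - (4)·1.0000 - (4)·1.0000 - (4)·1.0000) / (15) = -0.6667
  β = (6 - (-2)·1.0000 - (3)·1.0000 - (-3)·1.0000) / (11) = 0.7273
  γ = (-1 - (2)·1.0000 - (-2)·1.0000 - (-4)·1.0000) / (12) = 0.2500
  δ = (-1 - (2)·1.0000 - (2)·1.0000 - (3)·1.0000) / (11) = -0.7273
Iteration 2:
  α = (2 - (4)·0.7273 - (4)·0.2500 - (4)·-0.7273) / (15) = 0.0667
  β = (6 - (-2)·-0.6667 - (3)·0.2500 - (-3)·-0.7273) / (11) = 0.1577
  γ = (-1 - (2)·-0.6667 - (-2)·0.7273 - (-4)·-0.7273) / (12) = -0.0934
  δ = (-1 - (2)·-0.6667 - (2)·0.7273 - (3)·0.2500) / (11) = -0.1701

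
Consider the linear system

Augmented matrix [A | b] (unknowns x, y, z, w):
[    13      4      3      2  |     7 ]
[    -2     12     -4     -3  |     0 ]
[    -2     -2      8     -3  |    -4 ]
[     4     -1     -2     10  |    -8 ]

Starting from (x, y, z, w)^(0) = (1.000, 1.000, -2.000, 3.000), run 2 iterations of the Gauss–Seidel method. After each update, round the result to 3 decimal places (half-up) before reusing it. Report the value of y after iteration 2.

0.128

Iteration 1:
  x = (7 - (4)·1.000 - (3)·-2.000 - (2)·3.000) / (13) = 0.231
  y = (0 - (-2)·0.231 - (-4)·-2.000 - (-3)·3.000) / (12) = 0.122
  z = (-4 - (-2)·0.231 - (-2)·0.122 - (-3)·3.000) / (8) = 0.713
  w = (-8 - (4)·0.231 - (-1)·0.122 - (-2)·0.713) / (10) = -0.738
Iteration 2:
  x = (7 - (4)·0.122 - (3)·0.713 - (2)·-0.738) / (13) = 0.450
  y = (0 - (-2)·0.450 - (-4)·0.713 - (-3)·-0.738) / (12) = 0.128
  z = (-4 - (-2)·0.450 - (-2)·0.128 - (-3)·-0.738) / (8) = -0.632
  w = (-8 - (4)·0.450 - (-1)·0.128 - (-2)·-0.632) / (10) = -1.094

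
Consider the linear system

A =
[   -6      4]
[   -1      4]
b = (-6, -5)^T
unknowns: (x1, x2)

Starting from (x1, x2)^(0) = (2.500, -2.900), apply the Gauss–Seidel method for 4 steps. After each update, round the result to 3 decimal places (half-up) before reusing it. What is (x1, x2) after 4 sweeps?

(0.195, -1.201)

Iteration 1:
  x1 = (-6 - (4)·-2.900) / (-6) = -0.933
  x2 = (-5 - (-1)·-0.933) / (4) = -1.483
Iteration 2:
  x1 = (-6 - (4)·-1.483) / (-6) = 0.011
  x2 = (-5 - (-1)·0.011) / (4) = -1.247
Iteration 3:
  x1 = (-6 - (4)·-1.247) / (-6) = 0.169
  x2 = (-5 - (-1)·0.169) / (4) = -1.208
Iteration 4:
  x1 = (-6 - (4)·-1.208) / (-6) = 0.195
  x2 = (-5 - (-1)·0.195) / (4) = -1.201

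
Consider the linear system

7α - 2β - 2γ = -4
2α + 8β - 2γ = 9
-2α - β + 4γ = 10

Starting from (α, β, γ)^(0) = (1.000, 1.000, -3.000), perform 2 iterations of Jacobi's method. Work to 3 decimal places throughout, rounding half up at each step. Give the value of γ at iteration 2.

1.960

Iteration 1:
  α = (-4 - (-2)·1.000 - (-2)·-3.000) / (7) = -1.143
  β = (9 - (2)·1.000 - (-2)·-3.000) / (8) = 0.125
  γ = (10 - (-2)·1.000 - (-1)·1.000) / (4) = 3.250
Iteration 2:
  α = (-4 - (-2)·0.125 - (-2)·3.250) / (7) = 0.393
  β = (9 - (2)·-1.143 - (-2)·3.250) / (8) = 2.223
  γ = (10 - (-2)·-1.143 - (-1)·0.125) / (4) = 1.960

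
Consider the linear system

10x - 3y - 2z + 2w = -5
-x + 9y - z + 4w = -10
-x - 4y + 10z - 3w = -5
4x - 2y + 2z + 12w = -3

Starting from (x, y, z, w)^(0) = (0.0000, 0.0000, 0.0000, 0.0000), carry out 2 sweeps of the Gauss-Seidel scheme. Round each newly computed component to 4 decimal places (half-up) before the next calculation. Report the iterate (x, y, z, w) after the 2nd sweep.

Iteration 1:
  x = (-5 - (-3)·0.0000 - (-2)·0.0000 - (2)·0.0000) / (10) = -0.5000
  y = (-10 - (-1)·-0.5000 - (-1)·0.0000 - (4)·0.0000) / (9) = -1.1667
  z = (-5 - (-1)·-0.5000 - (-4)·-1.1667 - (-3)·0.0000) / (10) = -1.0167
  w = (-3 - (4)·-0.5000 - (-2)·-1.1667 - (2)·-1.0167) / (12) = -0.1083
Iteration 2:
  x = (-5 - (-3)·-1.1667 - (-2)·-1.0167 - (2)·-0.1083) / (10) = -1.0317
  y = (-10 - (-1)·-1.0317 - (-1)·-1.0167 - (4)·-0.1083) / (9) = -1.2906
  z = (-5 - (-1)·-1.0317 - (-4)·-1.2906 - (-3)·-0.1083) / (10) = -1.1519
  w = (-3 - (4)·-1.0317 - (-2)·-1.2906 - (2)·-1.1519) / (12) = 0.0708

(-1.0317, -1.2906, -1.1519, 0.0708)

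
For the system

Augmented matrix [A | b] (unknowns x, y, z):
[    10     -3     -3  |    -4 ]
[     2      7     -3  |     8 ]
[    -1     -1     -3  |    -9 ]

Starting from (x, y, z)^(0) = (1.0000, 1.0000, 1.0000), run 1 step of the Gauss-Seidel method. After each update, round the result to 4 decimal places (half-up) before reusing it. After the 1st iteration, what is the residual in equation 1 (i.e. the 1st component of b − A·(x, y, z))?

5.8287

Iteration 1:
  x = (-4 - (-3)·1.0000 - (-3)·1.0000) / (10) = 0.2000
  y = (8 - (2)·0.2000 - (-3)·1.0000) / (7) = 1.5143
  z = (-9 - (-1)·0.2000 - (-1)·1.5143) / (-3) = 2.4286
Residual b − A·x = (5.8287, 4.2857, 0.0001)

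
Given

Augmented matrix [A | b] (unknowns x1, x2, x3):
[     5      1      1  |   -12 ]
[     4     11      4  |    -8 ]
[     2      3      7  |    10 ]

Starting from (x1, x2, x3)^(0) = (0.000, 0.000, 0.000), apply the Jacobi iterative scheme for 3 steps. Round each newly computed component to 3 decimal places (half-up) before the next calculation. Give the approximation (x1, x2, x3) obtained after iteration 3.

(-2.810, -0.686, 2.315)

Iteration 1:
  x1 = (-12 - (1)·0.000 - (1)·0.000) / (5) = -2.400
  x2 = (-8 - (4)·0.000 - (4)·0.000) / (11) = -0.727
  x3 = (10 - (2)·0.000 - (3)·0.000) / (7) = 1.429
Iteration 2:
  x1 = (-12 - (1)·-0.727 - (1)·1.429) / (5) = -2.540
  x2 = (-8 - (4)·-2.400 - (4)·1.429) / (11) = -0.374
  x3 = (10 - (2)·-2.400 - (3)·-0.727) / (7) = 2.426
Iteration 3:
  x1 = (-12 - (1)·-0.374 - (1)·2.426) / (5) = -2.810
  x2 = (-8 - (4)·-2.540 - (4)·2.426) / (11) = -0.686
  x3 = (10 - (2)·-2.540 - (3)·-0.374) / (7) = 2.315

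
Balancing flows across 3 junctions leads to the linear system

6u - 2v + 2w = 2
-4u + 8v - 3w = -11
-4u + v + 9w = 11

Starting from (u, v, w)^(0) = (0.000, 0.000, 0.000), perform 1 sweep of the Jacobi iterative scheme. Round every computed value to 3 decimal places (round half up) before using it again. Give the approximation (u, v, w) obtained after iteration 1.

Iteration 1:
  u = (2 - (-2)·0.000 - (2)·0.000) / (6) = 0.333
  v = (-11 - (-4)·0.000 - (-3)·0.000) / (8) = -1.375
  w = (11 - (-4)·0.000 - (1)·0.000) / (9) = 1.222

(0.333, -1.375, 1.222)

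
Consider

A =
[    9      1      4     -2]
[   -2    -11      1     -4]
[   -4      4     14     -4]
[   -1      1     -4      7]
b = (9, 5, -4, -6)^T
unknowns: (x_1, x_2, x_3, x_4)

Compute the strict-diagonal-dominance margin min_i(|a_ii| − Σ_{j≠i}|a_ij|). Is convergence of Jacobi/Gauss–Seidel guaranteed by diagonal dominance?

1

row 1: |9| − (1+4+2) = 2
row 2: |-11| − (2+1+4) = 4
row 3: |14| − (4+4+4) = 2
row 4: |7| − (1+1+4) = 1
minimum over rows = 1 → strictly diagonally dominant (convergence guaranteed)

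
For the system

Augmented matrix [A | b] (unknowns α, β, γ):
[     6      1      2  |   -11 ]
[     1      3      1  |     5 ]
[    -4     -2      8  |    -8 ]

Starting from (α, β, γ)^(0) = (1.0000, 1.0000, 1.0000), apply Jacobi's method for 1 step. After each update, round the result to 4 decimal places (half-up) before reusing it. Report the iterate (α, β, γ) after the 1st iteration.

Iteration 1:
  α = (-11 - (1)·1.0000 - (2)·1.0000) / (6) = -2.3333
  β = (5 - (1)·1.0000 - (1)·1.0000) / (3) = 1.0000
  γ = (-8 - (-4)·1.0000 - (-2)·1.0000) / (8) = -0.2500

(-2.3333, 1.0000, -0.2500)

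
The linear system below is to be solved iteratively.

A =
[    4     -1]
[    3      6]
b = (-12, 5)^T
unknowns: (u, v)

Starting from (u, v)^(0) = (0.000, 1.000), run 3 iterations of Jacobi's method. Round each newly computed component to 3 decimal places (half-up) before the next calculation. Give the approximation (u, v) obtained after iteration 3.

Iteration 1:
  u = (-12 - (-1)·1.000) / (4) = -2.750
  v = (5 - (3)·0.000) / (6) = 0.833
Iteration 2:
  u = (-12 - (-1)·0.833) / (4) = -2.792
  v = (5 - (3)·-2.750) / (6) = 2.208
Iteration 3:
  u = (-12 - (-1)·2.208) / (4) = -2.448
  v = (5 - (3)·-2.792) / (6) = 2.229

(-2.448, 2.229)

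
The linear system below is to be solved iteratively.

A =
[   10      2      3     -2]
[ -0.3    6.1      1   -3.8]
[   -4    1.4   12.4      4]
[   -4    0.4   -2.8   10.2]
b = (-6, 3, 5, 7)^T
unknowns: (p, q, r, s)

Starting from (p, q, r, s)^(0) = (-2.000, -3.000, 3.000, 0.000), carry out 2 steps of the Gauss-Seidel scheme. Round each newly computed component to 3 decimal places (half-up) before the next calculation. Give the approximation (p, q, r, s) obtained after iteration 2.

(-0.553, 0.674, 0.030, 0.451)

Iteration 1:
  p = (-6 - (2)·-3.000 - (3)·3.000 - (-2)·0.000) / (10) = -0.900
  q = (3 - (-0.3)·-0.900 - (1)·3.000 - (-3.8)·0.000) / (6.1) = -0.044
  r = (5 - (-4)·-0.900 - (1.4)·-0.044 - (4)·0.000) / (12.4) = 0.118
  s = (7 - (-4)·-0.900 - (0.4)·-0.044 - (-2.8)·0.118) / (10.2) = 0.367
Iteration 2:
  p = (-6 - (2)·-0.044 - (3)·0.118 - (-2)·0.367) / (10) = -0.553
  q = (3 - (-0.3)·-0.553 - (1)·0.118 - (-3.8)·0.367) / (6.1) = 0.674
  r = (5 - (-4)·-0.553 - (1.4)·0.674 - (4)·0.367) / (12.4) = 0.030
  s = (7 - (-4)·-0.553 - (0.4)·0.674 - (-2.8)·0.030) / (10.2) = 0.451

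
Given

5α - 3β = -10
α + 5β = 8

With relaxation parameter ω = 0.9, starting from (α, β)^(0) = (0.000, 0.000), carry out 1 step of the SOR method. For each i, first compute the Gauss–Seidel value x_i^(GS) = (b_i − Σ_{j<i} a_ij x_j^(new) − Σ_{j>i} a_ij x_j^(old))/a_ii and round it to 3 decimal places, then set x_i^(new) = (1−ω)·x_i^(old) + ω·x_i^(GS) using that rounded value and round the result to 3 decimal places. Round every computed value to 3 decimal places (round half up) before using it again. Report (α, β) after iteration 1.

Iteration 1:
  α: GS value = (-10 - (-3)·0.000) / (5) = -2.000;  α ← (1−ω)·0.000 + ω·-2.000 = -1.800
  β: GS value = (8 - (1)·-1.800) / (5) = 1.960;  β ← (1−ω)·0.000 + ω·1.960 = 1.764

(-1.800, 1.764)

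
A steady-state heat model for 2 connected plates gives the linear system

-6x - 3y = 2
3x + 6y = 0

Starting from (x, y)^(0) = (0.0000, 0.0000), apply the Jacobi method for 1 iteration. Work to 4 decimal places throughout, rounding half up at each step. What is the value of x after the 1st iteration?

Iteration 1:
  x = (2 - (-3)·0.0000) / (-6) = -0.3333
  y = (0 - (3)·0.0000) / (6) = 0.0000

-0.3333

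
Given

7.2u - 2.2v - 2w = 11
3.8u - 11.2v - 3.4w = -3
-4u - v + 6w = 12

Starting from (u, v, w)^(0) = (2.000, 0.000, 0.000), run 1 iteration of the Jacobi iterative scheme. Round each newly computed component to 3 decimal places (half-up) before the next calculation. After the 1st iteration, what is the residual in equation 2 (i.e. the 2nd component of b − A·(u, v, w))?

Iteration 1:
  u = (11 - (-2.2)·0.000 - (-2)·0.000) / (7.2) = 1.528
  v = (-3 - (3.8)·2.000 - (-3.4)·0.000) / (-11.2) = 0.946
  w = (12 - (-4)·2.000 - (-1)·0.000) / (6) = 3.333
Residual b − A·x = (8.746, 13.121, -0.940)

13.121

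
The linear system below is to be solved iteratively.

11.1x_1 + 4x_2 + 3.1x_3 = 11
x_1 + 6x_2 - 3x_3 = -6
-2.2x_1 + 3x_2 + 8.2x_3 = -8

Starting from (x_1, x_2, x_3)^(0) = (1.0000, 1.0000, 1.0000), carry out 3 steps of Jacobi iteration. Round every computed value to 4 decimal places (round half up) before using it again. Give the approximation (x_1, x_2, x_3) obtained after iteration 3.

(1.7439, -1.5739, 0.0188)

Iteration 1:
  x_1 = (11 - (4)·1.0000 - (3.1)·1.0000) / (11.1) = 0.3514
  x_2 = (-6 - (1)·1.0000 - (-3)·1.0000) / (6) = -0.6667
  x_3 = (-8 - (-2.2)·1.0000 - (3)·1.0000) / (8.2) = -1.0732
Iteration 2:
  x_1 = (11 - (4)·-0.6667 - (3.1)·-1.0732) / (11.1) = 1.5310
  x_2 = (-6 - (1)·0.3514 - (-3)·-1.0732) / (6) = -1.5952
  x_3 = (-8 - (-2.2)·0.3514 - (3)·-0.6667) / (8.2) = -0.6374
Iteration 3:
  x_1 = (11 - (4)·-1.5952 - (3.1)·-0.6374) / (11.1) = 1.7439
  x_2 = (-6 - (1)·1.5310 - (-3)·-0.6374) / (6) = -1.5739
  x_3 = (-8 - (-2.2)·1.5310 - (3)·-1.5952) / (8.2) = 0.0188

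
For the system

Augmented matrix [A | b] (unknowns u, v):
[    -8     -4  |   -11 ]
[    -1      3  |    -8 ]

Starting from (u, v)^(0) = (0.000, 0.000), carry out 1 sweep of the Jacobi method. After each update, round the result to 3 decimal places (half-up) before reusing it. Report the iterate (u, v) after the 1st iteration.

Iteration 1:
  u = (-11 - (-4)·0.000) / (-8) = 1.375
  v = (-8 - (-1)·0.000) / (3) = -2.667

(1.375, -2.667)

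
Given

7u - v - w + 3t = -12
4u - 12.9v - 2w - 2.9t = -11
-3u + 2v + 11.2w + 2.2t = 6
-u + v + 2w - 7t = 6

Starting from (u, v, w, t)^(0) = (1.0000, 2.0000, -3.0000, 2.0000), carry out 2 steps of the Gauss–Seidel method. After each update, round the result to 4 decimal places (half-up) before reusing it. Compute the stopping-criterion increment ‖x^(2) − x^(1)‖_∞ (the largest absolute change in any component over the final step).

1.1913

Iteration 1:
  u = (-12 - (-1)·2.0000 - (-1)·-3.0000 - (3)·2.0000) / (7) = -2.7143
  v = (-11 - (4)·-2.7143 - (-2)·-3.0000 - (-2.9)·2.0000) / (-12.9) = 0.0266
  w = (6 - (-3)·-2.7143 - (2)·0.0266 - (2.2)·2.0000) / (11.2) = -0.5889
  t = (6 - (-1)·-2.7143 - (1)·0.0266 - (2)·-0.5889) / (-7) = -0.6338
Iteration 2:
  u = (-12 - (-1)·0.0266 - (-1)·-0.5889 - (3)·-0.6338) / (7) = -1.5230
  v = (-11 - (4)·-1.5230 - (-2)·-0.5889 - (-2.9)·-0.6338) / (-12.9) = 0.6142
  w = (6 - (-3)·-1.5230 - (2)·0.6142 - (2.2)·-0.6338) / (11.2) = 0.1426
  t = (6 - (-1)·-1.5230 - (1)·0.6142 - (2)·0.1426) / (-7) = -0.5111
Change: (1.1913, 0.5876, 0.7315, 0.1227) → max |·| = 1.1913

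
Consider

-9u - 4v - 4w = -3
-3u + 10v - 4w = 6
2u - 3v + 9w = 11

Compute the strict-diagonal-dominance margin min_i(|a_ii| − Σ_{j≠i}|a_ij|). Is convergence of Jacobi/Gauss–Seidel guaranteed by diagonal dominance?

1

row 1: |-9| − (4+4) = 1
row 2: |10| − (3+4) = 3
row 3: |9| − (2+3) = 4
minimum over rows = 1 → strictly diagonally dominant (convergence guaranteed)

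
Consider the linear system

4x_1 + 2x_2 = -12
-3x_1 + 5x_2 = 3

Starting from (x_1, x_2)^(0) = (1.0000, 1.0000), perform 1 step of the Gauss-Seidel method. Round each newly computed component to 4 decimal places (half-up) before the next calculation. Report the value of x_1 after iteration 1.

Iteration 1:
  x_1 = (-12 - (2)·1.0000) / (4) = -3.5000
  x_2 = (3 - (-3)·-3.5000) / (5) = -1.5000

-3.5000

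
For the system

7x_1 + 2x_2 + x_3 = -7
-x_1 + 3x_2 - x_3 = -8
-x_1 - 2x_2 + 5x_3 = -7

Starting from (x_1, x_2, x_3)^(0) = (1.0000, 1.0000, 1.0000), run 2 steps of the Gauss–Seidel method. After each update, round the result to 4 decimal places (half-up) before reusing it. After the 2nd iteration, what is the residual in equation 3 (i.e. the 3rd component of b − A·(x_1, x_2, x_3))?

Iteration 1:
  x_1 = (-7 - (2)·1.0000 - (1)·1.0000) / (7) = -1.4286
  x_2 = (-8 - (-1)·-1.4286 - (-1)·1.0000) / (3) = -2.8095
  x_3 = (-7 - (-1)·-1.4286 - (-2)·-2.8095) / (5) = -2.8095
Iteration 2:
  x_1 = (-7 - (2)·-2.8095 - (1)·-2.8095) / (7) = 0.2041
  x_2 = (-8 - (-1)·0.2041 - (-1)·-2.8095) / (3) = -3.5351
  x_3 = (-7 - (-1)·0.2041 - (-2)·-3.5351) / (5) = -2.7732
Residual b − A·x = (1.4147, 0.0362, -0.0001)

-0.0001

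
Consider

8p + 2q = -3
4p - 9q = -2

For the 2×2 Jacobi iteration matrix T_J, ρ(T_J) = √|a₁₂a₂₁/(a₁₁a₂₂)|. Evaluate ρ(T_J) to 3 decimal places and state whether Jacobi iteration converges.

a₁₂a₂₁/(a₁₁a₂₂) = (2)·(4) / ((8)·(-9)) = -0.111111
ρ = √|-0.111111| = √0.111111 = 0.333
ρ < 1, so Jacobi converges

0.333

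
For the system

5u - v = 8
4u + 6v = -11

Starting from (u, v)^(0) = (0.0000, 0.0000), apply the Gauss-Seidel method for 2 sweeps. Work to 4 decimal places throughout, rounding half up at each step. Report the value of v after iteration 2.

Iteration 1:
  u = (8 - (-1)·0.0000) / (5) = 1.6000
  v = (-11 - (4)·1.6000) / (6) = -2.9000
Iteration 2:
  u = (8 - (-1)·-2.9000) / (5) = 1.0200
  v = (-11 - (4)·1.0200) / (6) = -2.5133

-2.5133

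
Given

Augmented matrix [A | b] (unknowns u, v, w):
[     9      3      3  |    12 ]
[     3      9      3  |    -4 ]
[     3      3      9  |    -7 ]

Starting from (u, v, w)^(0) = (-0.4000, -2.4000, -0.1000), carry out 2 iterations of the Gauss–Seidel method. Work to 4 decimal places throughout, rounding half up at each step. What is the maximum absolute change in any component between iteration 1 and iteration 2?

Iteration 1:
  u = (12 - (3)·-2.4000 - (3)·-0.1000) / (9) = 2.1667
  v = (-4 - (3)·2.1667 - (3)·-0.1000) / (9) = -1.1333
  w = (-7 - (3)·2.1667 - (3)·-1.1333) / (9) = -1.1222
Iteration 2:
  u = (12 - (3)·-1.1333 - (3)·-1.1222) / (9) = 2.0852
  v = (-4 - (3)·2.0852 - (3)·-1.1222) / (9) = -0.7654
  w = (-7 - (3)·2.0852 - (3)·-0.7654) / (9) = -1.2177
Change: (-0.0815, 0.3679, -0.0955) → max |·| = 0.3679

0.3679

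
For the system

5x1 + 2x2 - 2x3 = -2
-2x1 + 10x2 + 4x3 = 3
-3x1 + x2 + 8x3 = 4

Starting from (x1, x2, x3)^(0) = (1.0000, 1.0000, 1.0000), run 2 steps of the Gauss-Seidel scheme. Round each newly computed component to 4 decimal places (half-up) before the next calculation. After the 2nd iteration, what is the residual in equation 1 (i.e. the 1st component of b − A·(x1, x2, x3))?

-0.4984

Iteration 1:
  x1 = (-2 - (2)·1.0000 - (-2)·1.0000) / (5) = -0.4000
  x2 = (3 - (-2)·-0.4000 - (4)·1.0000) / (10) = -0.1800
  x3 = (4 - (-3)·-0.4000 - (1)·-0.1800) / (8) = 0.3725
Iteration 2:
  x1 = (-2 - (2)·-0.1800 - (-2)·0.3725) / (5) = -0.1790
  x2 = (3 - (-2)·-0.1790 - (4)·0.3725) / (10) = 0.1152
  x3 = (4 - (-3)·-0.1790 - (1)·0.1152) / (8) = 0.4185
Residual b − A·x = (-0.4984, -0.1840, -0.0002)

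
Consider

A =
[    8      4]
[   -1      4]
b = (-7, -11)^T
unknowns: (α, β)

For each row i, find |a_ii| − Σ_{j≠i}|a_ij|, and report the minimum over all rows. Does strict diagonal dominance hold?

3

row 1: |8| − (4) = 4
row 2: |4| − (1) = 3
minimum over rows = 3 → strictly diagonally dominant (convergence guaranteed)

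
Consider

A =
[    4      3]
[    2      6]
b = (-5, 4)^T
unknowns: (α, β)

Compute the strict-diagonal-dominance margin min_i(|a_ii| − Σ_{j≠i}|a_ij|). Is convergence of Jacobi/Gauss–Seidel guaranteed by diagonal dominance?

1

row 1: |4| − (3) = 1
row 2: |6| − (2) = 4
minimum over rows = 1 → strictly diagonally dominant (convergence guaranteed)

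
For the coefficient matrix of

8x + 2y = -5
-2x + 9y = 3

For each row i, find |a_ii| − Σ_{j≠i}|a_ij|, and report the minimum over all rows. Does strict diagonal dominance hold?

row 1: |8| − (2) = 6
row 2: |9| − (2) = 7
minimum over rows = 6 → strictly diagonally dominant (convergence guaranteed)

6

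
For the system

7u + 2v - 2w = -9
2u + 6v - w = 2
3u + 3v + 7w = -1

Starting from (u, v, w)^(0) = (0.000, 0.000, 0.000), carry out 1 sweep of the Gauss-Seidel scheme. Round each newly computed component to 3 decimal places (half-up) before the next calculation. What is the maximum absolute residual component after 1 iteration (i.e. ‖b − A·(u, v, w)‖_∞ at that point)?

Iteration 1:
  u = (-9 - (2)·0.000 - (-2)·0.000) / (7) = -1.286
  v = (2 - (2)·-1.286 - (-1)·0.000) / (6) = 0.762
  w = (-1 - (3)·-1.286 - (3)·0.762) / (7) = 0.082
Residual b − A·x = (-1.358, 0.082, -0.002); ∞-norm = 1.358

1.358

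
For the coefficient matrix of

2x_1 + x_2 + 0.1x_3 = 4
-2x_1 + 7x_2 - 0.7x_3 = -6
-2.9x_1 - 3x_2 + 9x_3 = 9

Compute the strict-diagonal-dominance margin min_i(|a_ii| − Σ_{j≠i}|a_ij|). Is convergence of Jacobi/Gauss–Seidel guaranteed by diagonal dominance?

row 1: |2| − (1+0.1) = 0.9
row 2: |7| − (2+0.7) = 4.3
row 3: |9| − (2.9+3) = 3.1
minimum over rows = 0.9 → strictly diagonally dominant (convergence guaranteed)

0.9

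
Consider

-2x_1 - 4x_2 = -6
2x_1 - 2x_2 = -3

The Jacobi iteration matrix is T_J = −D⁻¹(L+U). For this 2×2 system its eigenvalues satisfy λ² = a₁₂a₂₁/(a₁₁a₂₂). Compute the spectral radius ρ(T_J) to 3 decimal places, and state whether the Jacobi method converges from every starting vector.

a₁₂a₂₁/(a₁₁a₂₂) = (-4)·(2) / ((-2)·(-2)) = -2.000000
ρ = √|-2.000000| = √2.000000 = 1.414
ρ > 1, so Jacobi diverges

1.414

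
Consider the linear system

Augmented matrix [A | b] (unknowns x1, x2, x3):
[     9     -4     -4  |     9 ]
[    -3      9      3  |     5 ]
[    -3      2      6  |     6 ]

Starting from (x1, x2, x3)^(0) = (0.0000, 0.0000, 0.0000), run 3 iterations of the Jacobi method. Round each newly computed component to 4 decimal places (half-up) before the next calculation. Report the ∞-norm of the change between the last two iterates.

0.3457

Iteration 1:
  x1 = (9 - (-4)·0.0000 - (-4)·0.0000) / (9) = 1.0000
  x2 = (5 - (-3)·0.0000 - (3)·0.0000) / (9) = 0.5556
  x3 = (6 - (-3)·0.0000 - (2)·0.0000) / (6) = 1.0000
Iteration 2:
  x1 = (9 - (-4)·0.5556 - (-4)·1.0000) / (9) = 1.6914
  x2 = (5 - (-3)·1.0000 - (3)·1.0000) / (9) = 0.5556
  x3 = (6 - (-3)·1.0000 - (2)·0.5556) / (6) = 1.3148
Iteration 3:
  x1 = (9 - (-4)·0.5556 - (-4)·1.3148) / (9) = 1.8313
  x2 = (5 - (-3)·1.6914 - (3)·1.3148) / (9) = 0.6811
  x3 = (6 - (-3)·1.6914 - (2)·0.5556) / (6) = 1.6605
Change: (0.1399, 0.1255, 0.3457) → max |·| = 0.3457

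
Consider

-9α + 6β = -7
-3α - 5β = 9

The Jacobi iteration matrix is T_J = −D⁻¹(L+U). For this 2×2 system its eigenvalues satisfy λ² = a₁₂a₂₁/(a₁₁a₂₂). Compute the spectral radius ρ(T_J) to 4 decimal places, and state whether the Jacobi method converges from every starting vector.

a₁₂a₂₁/(a₁₁a₂₂) = (6)·(-3) / ((-9)·(-5)) = -0.400000
ρ = √|-0.400000| = √0.400000 = 0.6325
ρ < 1, so Jacobi converges

0.6325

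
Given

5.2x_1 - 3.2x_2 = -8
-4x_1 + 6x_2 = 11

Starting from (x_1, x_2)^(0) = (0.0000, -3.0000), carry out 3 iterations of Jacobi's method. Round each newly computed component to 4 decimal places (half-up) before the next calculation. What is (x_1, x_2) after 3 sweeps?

Iteration 1:
  x_1 = (-8 - (-3.2)·-3.0000) / (5.2) = -3.3846
  x_2 = (11 - (-4)·0.0000) / (6) = 1.8333
Iteration 2:
  x_1 = (-8 - (-3.2)·1.8333) / (5.2) = -0.4103
  x_2 = (11 - (-4)·-3.3846) / (6) = -0.4231
Iteration 3:
  x_1 = (-8 - (-3.2)·-0.4231) / (5.2) = -1.7988
  x_2 = (11 - (-4)·-0.4103) / (6) = 1.5598

(-1.7988, 1.5598)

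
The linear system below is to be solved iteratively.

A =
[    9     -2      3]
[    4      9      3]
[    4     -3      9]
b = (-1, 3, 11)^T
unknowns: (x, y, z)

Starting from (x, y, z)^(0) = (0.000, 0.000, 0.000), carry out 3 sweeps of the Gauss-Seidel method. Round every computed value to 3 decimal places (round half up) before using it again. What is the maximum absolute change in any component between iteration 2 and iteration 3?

Iteration 1:
  x = (-1 - (-2)·0.000 - (3)·0.000) / (9) = -0.111
  y = (3 - (4)·-0.111 - (3)·0.000) / (9) = 0.383
  z = (11 - (4)·-0.111 - (-3)·0.383) / (9) = 1.399
Iteration 2:
  x = (-1 - (-2)·0.383 - (3)·1.399) / (9) = -0.492
  y = (3 - (4)·-0.492 - (3)·1.399) / (9) = 0.086
  z = (11 - (4)·-0.492 - (-3)·0.086) / (9) = 1.470
Iteration 3:
  x = (-1 - (-2)·0.086 - (3)·1.470) / (9) = -0.582
  y = (3 - (4)·-0.582 - (3)·1.470) / (9) = 0.102
  z = (11 - (4)·-0.582 - (-3)·0.102) / (9) = 1.515
Change: (-0.090, 0.016, 0.045) → max |·| = 0.090

0.090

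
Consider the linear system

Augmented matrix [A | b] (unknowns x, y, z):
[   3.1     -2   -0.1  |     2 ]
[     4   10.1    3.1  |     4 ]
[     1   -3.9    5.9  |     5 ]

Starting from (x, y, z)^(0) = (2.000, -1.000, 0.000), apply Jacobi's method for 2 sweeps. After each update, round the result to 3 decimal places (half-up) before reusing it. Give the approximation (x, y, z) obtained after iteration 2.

(0.385, 0.443, 0.586)

Iteration 1:
  x = (2 - (-2)·-1.000 - (-0.1)·0.000) / (3.1) = 0.000
  y = (4 - (4)·2.000 - (3.1)·0.000) / (10.1) = -0.396
  z = (5 - (1)·2.000 - (-3.9)·-1.000) / (5.9) = -0.153
Iteration 2:
  x = (2 - (-2)·-0.396 - (-0.1)·-0.153) / (3.1) = 0.385
  y = (4 - (4)·0.000 - (3.1)·-0.153) / (10.1) = 0.443
  z = (5 - (1)·0.000 - (-3.9)·-0.396) / (5.9) = 0.586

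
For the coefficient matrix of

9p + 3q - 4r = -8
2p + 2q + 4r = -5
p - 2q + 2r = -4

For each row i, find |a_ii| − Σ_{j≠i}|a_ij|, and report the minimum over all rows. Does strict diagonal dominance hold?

row 1: |9| − (3+4) = 2
row 2: |2| − (2+4) = -4
row 3: |2| − (1+2) = -1
minimum over rows = -4 → not strictly diagonally dominant

-4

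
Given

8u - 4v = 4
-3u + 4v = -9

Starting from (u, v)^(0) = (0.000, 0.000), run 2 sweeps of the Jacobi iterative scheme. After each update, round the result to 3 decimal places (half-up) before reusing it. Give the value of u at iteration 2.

Iteration 1:
  u = (4 - (-4)·0.000) / (8) = 0.500
  v = (-9 - (-3)·0.000) / (4) = -2.250
Iteration 2:
  u = (4 - (-4)·-2.250) / (8) = -0.625
  v = (-9 - (-3)·0.500) / (4) = -1.875

-0.625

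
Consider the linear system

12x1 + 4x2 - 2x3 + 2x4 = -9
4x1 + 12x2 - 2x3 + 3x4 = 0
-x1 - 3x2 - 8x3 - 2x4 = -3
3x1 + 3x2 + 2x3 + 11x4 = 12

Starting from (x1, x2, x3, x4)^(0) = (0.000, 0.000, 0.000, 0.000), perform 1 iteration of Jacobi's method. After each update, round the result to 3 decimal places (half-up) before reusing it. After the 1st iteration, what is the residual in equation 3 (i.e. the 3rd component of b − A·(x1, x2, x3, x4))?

Iteration 1:
  x1 = (-9 - (4)·0.000 - (-2)·0.000 - (2)·0.000) / (12) = -0.750
  x2 = (0 - (4)·0.000 - (-2)·0.000 - (3)·0.000) / (12) = 0.000
  x3 = (-3 - (-1)·0.000 - (-3)·0.000 - (-2)·0.000) / (-8) = 0.375
  x4 = (12 - (3)·0.000 - (3)·0.000 - (2)·0.000) / (11) = 1.091
Residual b − A·x = (-1.432, 0.477, 1.432, 1.499)

1.432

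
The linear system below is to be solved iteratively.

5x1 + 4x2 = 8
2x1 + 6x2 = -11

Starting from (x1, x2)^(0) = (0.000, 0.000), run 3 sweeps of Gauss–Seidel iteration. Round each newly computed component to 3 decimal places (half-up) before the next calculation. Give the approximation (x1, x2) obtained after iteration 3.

Iteration 1:
  x1 = (8 - (4)·0.000) / (5) = 1.600
  x2 = (-11 - (2)·1.600) / (6) = -2.367
Iteration 2:
  x1 = (8 - (4)·-2.367) / (5) = 3.494
  x2 = (-11 - (2)·3.494) / (6) = -2.998
Iteration 3:
  x1 = (8 - (4)·-2.998) / (5) = 3.998
  x2 = (-11 - (2)·3.998) / (6) = -3.166

(3.998, -3.166)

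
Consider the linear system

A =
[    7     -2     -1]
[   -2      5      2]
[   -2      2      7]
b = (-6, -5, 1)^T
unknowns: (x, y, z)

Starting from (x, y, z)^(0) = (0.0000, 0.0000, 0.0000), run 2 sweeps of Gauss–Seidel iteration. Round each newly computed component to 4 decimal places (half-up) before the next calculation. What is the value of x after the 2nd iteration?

Iteration 1:
  x = (-6 - (-2)·0.0000 - (-1)·0.0000) / (7) = -0.8571
  y = (-5 - (-2)·-0.8571 - (2)·0.0000) / (5) = -1.3428
  z = (1 - (-2)·-0.8571 - (2)·-1.3428) / (7) = 0.2816
Iteration 2:
  x = (-6 - (-2)·-1.3428 - (-1)·0.2816) / (7) = -1.2006
  y = (-5 - (-2)·-1.2006 - (2)·0.2816) / (5) = -1.5929
  z = (1 - (-2)·-1.2006 - (2)·-1.5929) / (7) = 0.2549

-1.2006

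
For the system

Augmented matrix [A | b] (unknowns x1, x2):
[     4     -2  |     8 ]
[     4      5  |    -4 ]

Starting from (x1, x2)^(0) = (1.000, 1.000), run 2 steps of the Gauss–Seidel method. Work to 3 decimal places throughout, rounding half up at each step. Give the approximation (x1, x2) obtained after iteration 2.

(0.600, -1.280)

Iteration 1:
  x1 = (8 - (-2)·1.000) / (4) = 2.500
  x2 = (-4 - (4)·2.500) / (5) = -2.800
Iteration 2:
  x1 = (8 - (-2)·-2.800) / (4) = 0.600
  x2 = (-4 - (4)·0.600) / (5) = -1.280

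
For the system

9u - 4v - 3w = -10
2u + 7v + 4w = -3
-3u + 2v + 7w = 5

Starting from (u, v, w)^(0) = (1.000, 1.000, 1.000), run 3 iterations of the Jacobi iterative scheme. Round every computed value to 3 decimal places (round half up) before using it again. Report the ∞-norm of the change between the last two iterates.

0.588

Iteration 1:
  u = (-10 - (-4)·1.000 - (-3)·1.000) / (9) = -0.333
  v = (-3 - (2)·1.000 - (4)·1.000) / (7) = -1.286
  w = (5 - (-3)·1.000 - (2)·1.000) / (7) = 0.857
Iteration 2:
  u = (-10 - (-4)·-1.286 - (-3)·0.857) / (9) = -1.397
  v = (-3 - (2)·-0.333 - (4)·0.857) / (7) = -0.823
  w = (5 - (-3)·-0.333 - (2)·-1.286) / (7) = 0.939
Iteration 3:
  u = (-10 - (-4)·-0.823 - (-3)·0.939) / (9) = -1.164
  v = (-3 - (2)·-1.397 - (4)·0.939) / (7) = -0.566
  w = (5 - (-3)·-1.397 - (2)·-0.823) / (7) = 0.351
Change: (0.233, 0.257, -0.588) → max |·| = 0.588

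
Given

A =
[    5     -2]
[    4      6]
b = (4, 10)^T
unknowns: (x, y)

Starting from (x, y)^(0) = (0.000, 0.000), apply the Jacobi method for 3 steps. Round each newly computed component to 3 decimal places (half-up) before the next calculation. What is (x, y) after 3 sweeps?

(1.253, 0.689)

Iteration 1:
  x = (4 - (-2)·0.000) / (5) = 0.800
  y = (10 - (4)·0.000) / (6) = 1.667
Iteration 2:
  x = (4 - (-2)·1.667) / (5) = 1.467
  y = (10 - (4)·0.800) / (6) = 1.133
Iteration 3:
  x = (4 - (-2)·1.133) / (5) = 1.253
  y = (10 - (4)·1.467) / (6) = 0.689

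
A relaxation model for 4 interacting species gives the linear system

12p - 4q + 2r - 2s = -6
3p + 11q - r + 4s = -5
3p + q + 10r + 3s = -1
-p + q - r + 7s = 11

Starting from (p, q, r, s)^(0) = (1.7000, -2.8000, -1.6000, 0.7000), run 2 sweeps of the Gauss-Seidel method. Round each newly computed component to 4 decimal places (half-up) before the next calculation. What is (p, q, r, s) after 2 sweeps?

(-0.4478, -0.8764, -0.3314, 1.5853)

Iteration 1:
  p = (-6 - (-4)·-2.8000 - (2)·-1.6000 - (-2)·0.7000) / (12) = -1.0500
  q = (-5 - (3)·-1.0500 - (-1)·-1.6000 - (4)·0.7000) / (11) = -0.5682
  r = (-1 - (3)·-1.0500 - (1)·-0.5682 - (3)·0.7000) / (10) = 0.0618
  s = (11 - (-1)·-1.0500 - (1)·-0.5682 - (-1)·0.0618) / (7) = 1.5114
Iteration 2:
  p = (-6 - (-4)·-0.5682 - (2)·0.0618 - (-2)·1.5114) / (12) = -0.4478
  q = (-5 - (3)·-0.4478 - (-1)·0.0618 - (4)·1.5114) / (11) = -0.8764
  r = (-1 - (3)·-0.4478 - (1)·-0.8764 - (3)·1.5114) / (10) = -0.3314
  s = (11 - (-1)·-0.4478 - (1)·-0.8764 - (-1)·-0.3314) / (7) = 1.5853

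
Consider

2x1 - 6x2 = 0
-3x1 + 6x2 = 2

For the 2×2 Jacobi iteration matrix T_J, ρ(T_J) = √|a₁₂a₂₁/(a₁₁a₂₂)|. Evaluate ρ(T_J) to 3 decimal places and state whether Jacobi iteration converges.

1.225

a₁₂a₂₁/(a₁₁a₂₂) = (-6)·(-3) / ((2)·(6)) = 1.500000
ρ = √|1.500000| = √1.500000 = 1.225
ρ > 1, so Jacobi diverges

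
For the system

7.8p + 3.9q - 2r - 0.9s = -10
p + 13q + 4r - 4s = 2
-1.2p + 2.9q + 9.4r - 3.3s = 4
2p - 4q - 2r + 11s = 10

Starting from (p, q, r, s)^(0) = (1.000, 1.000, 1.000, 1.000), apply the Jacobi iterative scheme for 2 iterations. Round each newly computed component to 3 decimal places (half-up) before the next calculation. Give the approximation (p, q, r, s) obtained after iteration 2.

Iteration 1:
  p = (-10 - (3.9)·1.000 - (-2)·1.000 - (-0.9)·1.000) / (7.8) = -1.410
  q = (2 - (1)·1.000 - (4)·1.000 - (-4)·1.000) / (13) = 0.077
  r = (4 - (-1.2)·1.000 - (2.9)·1.000 - (-3.3)·1.000) / (9.4) = 0.596
  s = (10 - (2)·1.000 - (-4)·1.000 - (-2)·1.000) / (11) = 1.273
Iteration 2:
  p = (-10 - (3.9)·0.077 - (-2)·0.596 - (-0.9)·1.273) / (7.8) = -1.021
  q = (2 - (1)·-1.410 - (4)·0.596 - (-4)·1.273) / (13) = 0.471
  r = (4 - (-1.2)·-1.410 - (2.9)·0.077 - (-3.3)·1.273) / (9.4) = 0.669
  s = (10 - (2)·-1.410 - (-4)·0.077 - (-2)·0.596) / (11) = 1.302

(-1.021, 0.471, 0.669, 1.302)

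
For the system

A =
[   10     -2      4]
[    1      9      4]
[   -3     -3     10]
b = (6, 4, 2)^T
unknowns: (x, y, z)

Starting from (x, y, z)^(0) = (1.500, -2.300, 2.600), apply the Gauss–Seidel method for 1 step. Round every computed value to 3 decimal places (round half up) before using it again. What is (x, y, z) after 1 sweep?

(-0.900, -0.611, -0.253)

Iteration 1:
  x = (6 - (-2)·-2.300 - (4)·2.600) / (10) = -0.900
  y = (4 - (1)·-0.900 - (4)·2.600) / (9) = -0.611
  z = (2 - (-3)·-0.900 - (-3)·-0.611) / (10) = -0.253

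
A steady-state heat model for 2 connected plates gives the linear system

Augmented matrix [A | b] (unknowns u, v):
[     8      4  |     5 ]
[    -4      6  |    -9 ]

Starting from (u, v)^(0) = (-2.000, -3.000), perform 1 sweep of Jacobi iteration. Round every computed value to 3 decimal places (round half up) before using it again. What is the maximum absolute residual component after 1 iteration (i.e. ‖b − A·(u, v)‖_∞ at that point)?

Iteration 1:
  u = (5 - (4)·-3.000) / (8) = 2.125
  v = (-9 - (-4)·-2.000) / (6) = -2.833
Residual b − A·x = (-0.668, 16.498); ∞-norm = 16.498

16.498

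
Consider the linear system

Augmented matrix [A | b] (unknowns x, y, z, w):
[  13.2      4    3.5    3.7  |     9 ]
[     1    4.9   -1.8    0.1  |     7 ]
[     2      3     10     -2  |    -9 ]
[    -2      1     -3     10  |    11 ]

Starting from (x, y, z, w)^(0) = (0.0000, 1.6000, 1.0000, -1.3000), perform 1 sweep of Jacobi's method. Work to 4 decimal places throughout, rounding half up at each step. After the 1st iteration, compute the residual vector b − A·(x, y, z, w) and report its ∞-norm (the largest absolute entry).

Iteration 1:
  x = (9 - (4)·1.6000 - (3.5)·1.0000 - (3.7)·-1.3000) / (13.2) = 0.2962
  y = (7 - (1)·0.0000 - (-1.8)·1.0000 - (0.1)·-1.3000) / (4.9) = 1.8224
  z = (-9 - (2)·0.0000 - (3)·1.6000 - (-2)·-1.3000) / (10) = -1.6400
  w = (11 - (-2)·0.0000 - (1)·1.6000 - (-3)·1.0000) / (10) = 1.2400
Residual b − A·x = (-1.0474, -5.3020, 3.8204, -7.5500); ∞-norm = 7.5500

7.5500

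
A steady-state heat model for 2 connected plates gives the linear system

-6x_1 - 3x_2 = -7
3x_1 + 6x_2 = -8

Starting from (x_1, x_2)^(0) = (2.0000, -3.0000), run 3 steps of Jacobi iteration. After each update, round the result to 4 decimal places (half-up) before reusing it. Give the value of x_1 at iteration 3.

2.5000

Iteration 1:
  x_1 = (-7 - (-3)·-3.0000) / (-6) = 2.6667
  x_2 = (-8 - (3)·2.0000) / (6) = -2.3333
Iteration 2:
  x_1 = (-7 - (-3)·-2.3333) / (-6) = 2.3333
  x_2 = (-8 - (3)·2.6667) / (6) = -2.6667
Iteration 3:
  x_1 = (-7 - (-3)·-2.6667) / (-6) = 2.5000
  x_2 = (-8 - (3)·2.3333) / (6) = -2.5000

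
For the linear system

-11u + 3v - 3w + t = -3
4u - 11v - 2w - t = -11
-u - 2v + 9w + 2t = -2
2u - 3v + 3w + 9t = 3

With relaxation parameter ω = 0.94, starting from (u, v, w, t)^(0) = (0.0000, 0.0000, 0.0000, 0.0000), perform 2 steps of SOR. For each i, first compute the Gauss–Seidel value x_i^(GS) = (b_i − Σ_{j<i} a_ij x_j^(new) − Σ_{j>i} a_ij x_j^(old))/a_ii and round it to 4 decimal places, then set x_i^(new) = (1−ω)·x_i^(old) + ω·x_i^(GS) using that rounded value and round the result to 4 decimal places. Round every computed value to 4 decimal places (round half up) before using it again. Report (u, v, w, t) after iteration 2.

Iteration 1:
  u: GS value = (-3 - (3)·0.0000 - (-3)·0.0000 - (1)·0.0000) / (-11) = 0.2727;  u ← (1−ω)·0.0000 + ω·0.2727 = 0.2563
  v: GS value = (-11 - (4)·0.2563 - (-2)·0.0000 - (-1)·0.0000) / (-11) = 1.0932;  v ← (1−ω)·0.0000 + ω·1.0932 = 1.0276
  w: GS value = (-2 - (-1)·0.2563 - (-2)·1.0276 - (2)·0.0000) / (9) = 0.0346;  w ← (1−ω)·0.0000 + ω·0.0346 = 0.0325
  t: GS value = (3 - (2)·0.2563 - (-3)·1.0276 - (3)·0.0325) / (9) = 0.6081;  t ← (1−ω)·0.0000 + ω·0.6081 = 0.5716
Iteration 2:
  u: GS value = (-3 - (3)·1.0276 - (-3)·0.0325 - (1)·0.5716) / (-11) = 0.5961;  u ← (1−ω)·0.2563 + ω·0.5961 = 0.5757
  v: GS value = (-11 - (4)·0.5757 - (-2)·0.0325 - (-1)·0.5716) / (-11) = 1.1515;  v ← (1−ω)·1.0276 + ω·1.1515 = 1.1441
  w: GS value = (-2 - (-1)·0.5757 - (-2)·1.1441 - (2)·0.5716) / (9) = -0.0310;  w ← (1−ω)·0.0325 + ω·-0.0310 = -0.0272
  t: GS value = (3 - (2)·0.5757 - (-3)·1.1441 - (3)·-0.0272) / (9) = 0.5958;  t ← (1−ω)·0.5716 + ω·0.5958 = 0.5943

(0.5757, 1.1441, -0.0272, 0.5943)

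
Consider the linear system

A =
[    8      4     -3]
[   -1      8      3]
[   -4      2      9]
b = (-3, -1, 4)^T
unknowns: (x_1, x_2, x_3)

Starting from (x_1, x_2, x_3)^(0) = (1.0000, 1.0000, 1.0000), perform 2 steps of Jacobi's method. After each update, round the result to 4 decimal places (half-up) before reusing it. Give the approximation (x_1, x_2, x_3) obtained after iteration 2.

(0.0625, -0.4375, 0.3056)

Iteration 1:
  x_1 = (-3 - (4)·1.0000 - (-3)·1.0000) / (8) = -0.5000
  x_2 = (-1 - (-1)·1.0000 - (3)·1.0000) / (8) = -0.3750
  x_3 = (4 - (-4)·1.0000 - (2)·1.0000) / (9) = 0.6667
Iteration 2:
  x_1 = (-3 - (4)·-0.3750 - (-3)·0.6667) / (8) = 0.0625
  x_2 = (-1 - (-1)·-0.5000 - (3)·0.6667) / (8) = -0.4375
  x_3 = (4 - (-4)·-0.5000 - (2)·-0.3750) / (9) = 0.3056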